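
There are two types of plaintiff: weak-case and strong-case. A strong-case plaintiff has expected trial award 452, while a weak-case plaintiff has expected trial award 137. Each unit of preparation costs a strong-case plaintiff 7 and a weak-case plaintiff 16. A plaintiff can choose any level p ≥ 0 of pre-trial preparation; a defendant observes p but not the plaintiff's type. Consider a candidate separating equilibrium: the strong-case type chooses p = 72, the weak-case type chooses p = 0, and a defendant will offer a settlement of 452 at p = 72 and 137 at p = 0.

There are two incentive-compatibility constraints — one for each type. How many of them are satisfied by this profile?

1

Strong-case type: signal → 452 − 7 × 72 = -52; deviate to 0 → 137. IC fails (-52 < 137).
Weak-case type: stay at 0 → 137; mimic → 452 − 16 × 72 = -700. IC holds (137 ≥ -700).
1 of 2 constraints hold, so this profile is not an equilibrium.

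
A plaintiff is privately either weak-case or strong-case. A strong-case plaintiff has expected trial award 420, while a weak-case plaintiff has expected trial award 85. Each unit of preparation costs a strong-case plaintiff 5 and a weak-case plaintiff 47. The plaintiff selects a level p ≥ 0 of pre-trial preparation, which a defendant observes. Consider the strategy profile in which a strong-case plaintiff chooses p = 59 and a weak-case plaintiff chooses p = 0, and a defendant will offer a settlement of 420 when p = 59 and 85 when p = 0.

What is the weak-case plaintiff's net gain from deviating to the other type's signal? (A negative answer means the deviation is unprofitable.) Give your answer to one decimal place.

-2438.0

Playing p = 0 the weak-case plaintiff receives 85.
Deviating to p = 59 brings payment 420 at cost 47 × 59 = 2773, netting -2353.
Gain from deviating: -2353 − 85 = -2438.0.
The gain is negative, so the weak-case type's incentive-compatibility constraint is satisfied.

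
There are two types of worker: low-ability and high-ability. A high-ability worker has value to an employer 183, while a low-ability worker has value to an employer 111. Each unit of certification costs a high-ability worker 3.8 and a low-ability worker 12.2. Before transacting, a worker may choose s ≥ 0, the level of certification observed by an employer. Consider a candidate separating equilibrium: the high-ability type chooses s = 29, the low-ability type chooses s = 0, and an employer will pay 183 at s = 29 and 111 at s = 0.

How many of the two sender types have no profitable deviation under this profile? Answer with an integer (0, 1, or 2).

High-ability type: signal → 183 − 3.8 × 29 = 72.8; deviate to 0 → 111. IC fails (72.8 < 111).
Low-ability type: stay at 0 → 111; mimic → 183 − 12.2 × 29 = -170.8. IC holds (111 ≥ -170.8).
1 of 2 constraints hold, so this profile is not an equilibrium.

1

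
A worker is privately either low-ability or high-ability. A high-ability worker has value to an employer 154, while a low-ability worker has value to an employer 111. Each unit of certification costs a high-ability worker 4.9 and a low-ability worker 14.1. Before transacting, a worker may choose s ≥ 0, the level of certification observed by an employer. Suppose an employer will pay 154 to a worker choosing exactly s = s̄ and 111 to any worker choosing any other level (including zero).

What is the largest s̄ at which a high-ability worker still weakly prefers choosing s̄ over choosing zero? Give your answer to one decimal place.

8.8

Choosing s̄ yields the high-ability type 154 − 4.9·s̄; choosing zero yields 111.
The high-ability type is indifferent at 154 − 4.9·s̄ = 111, i.e. s̄ = (154 − 111) / 4.9 ≈ 8.8.
For any s̄ above 8.8 the high-ability type would rather pool at zero, so separation collapses.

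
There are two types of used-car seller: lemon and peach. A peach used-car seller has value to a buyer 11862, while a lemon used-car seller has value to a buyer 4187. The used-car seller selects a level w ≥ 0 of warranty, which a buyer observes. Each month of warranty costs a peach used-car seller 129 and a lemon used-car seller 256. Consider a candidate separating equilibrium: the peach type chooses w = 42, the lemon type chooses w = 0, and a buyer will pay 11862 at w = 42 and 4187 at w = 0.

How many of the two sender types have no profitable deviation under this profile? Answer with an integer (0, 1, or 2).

Peach type: signal → 11862 − 129 × 42 = 6444; deviate to 0 → 4187. IC holds (6444 ≥ 4187).
Lemon type: stay at 0 → 4187; mimic → 11862 − 256 × 42 = 1110. IC holds (4187 ≥ 1110).
2 of 2 constraints hold, so this is a separating equilibrium.

2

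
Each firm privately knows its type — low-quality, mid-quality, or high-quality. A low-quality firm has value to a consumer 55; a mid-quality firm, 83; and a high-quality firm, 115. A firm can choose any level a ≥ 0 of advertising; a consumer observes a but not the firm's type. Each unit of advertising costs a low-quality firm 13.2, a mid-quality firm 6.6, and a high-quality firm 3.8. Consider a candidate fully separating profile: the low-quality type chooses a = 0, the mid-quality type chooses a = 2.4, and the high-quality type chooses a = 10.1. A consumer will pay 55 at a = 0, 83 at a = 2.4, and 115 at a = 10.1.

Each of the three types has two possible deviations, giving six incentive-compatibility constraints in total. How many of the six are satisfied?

6

Mid-quality (own payoff 83 − 6.6×2.4 = 67.16): to a=0 gives 55 → no gain ✓; to a=10.1 gives 115 − 6.6×10.1 = 48.34 → no gain ✓.
Low-quality (own payoff 55): to a=2.4 gives 83 − 13.2×2.4 = 51.32 → no gain ✓; to a=10.1 gives 115 − 13.2×10.1 = -18.32 → no gain ✓.
High-quality (own payoff 115 − 3.8×10.1 = 76.62): to a=0 gives 55 → no gain ✓; to a=2.4 gives 83 − 3.8×2.4 = 73.88 → no gain ✓.
6 of the 6 constraints hold; this profile is a separating equilibrium.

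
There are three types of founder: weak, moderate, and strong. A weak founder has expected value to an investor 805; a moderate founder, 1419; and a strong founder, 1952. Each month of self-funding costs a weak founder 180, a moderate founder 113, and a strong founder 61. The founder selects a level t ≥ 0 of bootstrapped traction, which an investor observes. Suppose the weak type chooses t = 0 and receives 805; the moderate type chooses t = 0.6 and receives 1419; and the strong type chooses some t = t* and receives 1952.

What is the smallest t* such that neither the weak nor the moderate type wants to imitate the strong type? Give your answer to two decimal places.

Moderate type (on-path payoff 1419 − 113×0.6 = 1351.2) won't mimic when 1351.2 ≥ 1952 − 113·t*, i.e. t* ≥ 5.32.
Weak type (on-path payoff 805) won't mimic when 805 ≥ 1952 − 180·t*, i.e. t* ≥ 6.37.
Both must hold, so t* = max(6.37, 5.32) = 6.37. The weak type's constraint binds.

6.37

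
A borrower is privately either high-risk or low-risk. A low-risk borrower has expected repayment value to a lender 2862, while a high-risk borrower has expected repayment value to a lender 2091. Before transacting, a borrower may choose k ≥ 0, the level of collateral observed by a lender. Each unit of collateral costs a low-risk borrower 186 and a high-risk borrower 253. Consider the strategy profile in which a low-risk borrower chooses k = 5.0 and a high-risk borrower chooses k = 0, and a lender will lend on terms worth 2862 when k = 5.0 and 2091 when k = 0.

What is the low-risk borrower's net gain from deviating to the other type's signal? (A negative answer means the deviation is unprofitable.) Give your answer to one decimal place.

Playing k = 5.0 the low-risk borrower receives 2862 − 186 × 5.0 = 1932.
Deviating to k = 0 yields 2091 instead.
Gain from deviating: 2091 − 1932 = 159.0.
The gain is positive, so the low-risk type's incentive-compatibility constraint is violated — this profile is not a separating equilibrium.

159.0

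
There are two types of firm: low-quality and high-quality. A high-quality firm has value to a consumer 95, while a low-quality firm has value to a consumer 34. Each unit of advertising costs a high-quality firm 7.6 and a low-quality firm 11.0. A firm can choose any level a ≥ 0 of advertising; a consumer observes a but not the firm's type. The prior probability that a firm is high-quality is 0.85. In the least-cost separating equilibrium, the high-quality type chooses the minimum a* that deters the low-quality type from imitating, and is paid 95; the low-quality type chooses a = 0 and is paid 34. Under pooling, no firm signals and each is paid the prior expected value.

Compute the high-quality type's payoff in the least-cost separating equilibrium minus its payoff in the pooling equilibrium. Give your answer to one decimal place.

-33.0

Least-cost separating signal: a* solves 34 = 95 − 11.0·a*, so a* = (95 − 34)/11.0 ≈ 5.5455.
High-quality type's separating payoff: 95 − 7.6 × a* = 95 − 7.6 × (95 − 34)/11.0 = 95 − 463.6/11.0 ≈ 52.855.
Pooling payoff: 0.85 × 95 + 0.15 × 34 = 85.85.
Difference: 52.855 − 85.85 = -32.995, i.e. -33.0 to one decimal place.
The high-quality type would prefer the pooling outcome.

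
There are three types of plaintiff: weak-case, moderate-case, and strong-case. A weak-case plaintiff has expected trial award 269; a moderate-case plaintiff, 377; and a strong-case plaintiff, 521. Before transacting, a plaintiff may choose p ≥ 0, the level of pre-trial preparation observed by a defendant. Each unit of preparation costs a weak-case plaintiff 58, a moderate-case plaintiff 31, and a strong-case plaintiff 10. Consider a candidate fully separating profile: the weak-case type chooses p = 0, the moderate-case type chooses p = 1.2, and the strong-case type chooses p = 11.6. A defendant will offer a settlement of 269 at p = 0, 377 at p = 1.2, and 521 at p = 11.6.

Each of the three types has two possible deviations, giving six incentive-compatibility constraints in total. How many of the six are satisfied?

5

Strong-case (own payoff 521 − 10×11.6 = 405): to p=0 gives 269 → no gain ✓; to p=1.2 gives 377 − 10×1.2 = 365 → no gain ✓.
Weak-case (own payoff 269): to p=1.2 gives 377 − 58×1.2 = 307.4 → profitable ✗; to p=11.6 gives 521 − 58×11.6 = -151.8 → no gain ✓.
Moderate-case (own payoff 377 − 31×1.2 = 339.8): to p=0 gives 269 → no gain ✓; to p=11.6 gives 521 − 31×11.6 = 161.4 → no gain ✓.
5 of the 6 constraints hold; not an equilibrium.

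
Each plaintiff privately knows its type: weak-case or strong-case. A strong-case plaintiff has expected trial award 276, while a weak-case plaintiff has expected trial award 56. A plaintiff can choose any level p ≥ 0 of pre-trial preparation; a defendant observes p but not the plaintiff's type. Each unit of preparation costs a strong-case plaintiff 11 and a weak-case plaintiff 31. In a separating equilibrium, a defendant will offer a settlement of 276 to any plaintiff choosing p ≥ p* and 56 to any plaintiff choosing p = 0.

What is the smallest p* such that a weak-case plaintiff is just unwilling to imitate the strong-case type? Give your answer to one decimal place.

7.1

A weak-case plaintiff choosing p = 0 receives 56.
Imitating at p* instead would pay 276 at cost 31·p*, netting 276 − 31·p*.
Indifference: 56 = 276 − 31·p*, so p* = (276 − 56) / 31 ≈ 7.1.
At p* the weak-case type's incentive constraint just binds; the strong-case type strictly prefers p* since its per-unit cost is lower.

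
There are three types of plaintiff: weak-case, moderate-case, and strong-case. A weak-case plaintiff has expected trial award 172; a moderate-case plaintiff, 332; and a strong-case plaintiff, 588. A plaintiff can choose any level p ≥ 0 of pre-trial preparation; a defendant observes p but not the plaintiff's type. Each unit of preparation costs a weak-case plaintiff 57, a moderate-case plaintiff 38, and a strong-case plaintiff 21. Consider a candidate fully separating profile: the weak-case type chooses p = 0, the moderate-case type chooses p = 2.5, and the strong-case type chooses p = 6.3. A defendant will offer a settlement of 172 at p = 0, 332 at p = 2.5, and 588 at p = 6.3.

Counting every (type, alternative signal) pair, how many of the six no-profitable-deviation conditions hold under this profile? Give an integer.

Strong-case (own payoff 588 − 21×6.3 = 455.7): to p=0 gives 172 → no gain ✓; to p=2.5 gives 332 − 21×2.5 = 279.5 → no gain ✓.
Moderate-case (own payoff 332 − 38×2.5 = 237): to p=0 gives 172 → no gain ✓; to p=6.3 gives 588 − 38×6.3 = 348.6 → profitable ✗.
Weak-case (own payoff 172): to p=2.5 gives 332 − 57×2.5 = 189.5 → profitable ✗; to p=6.3 gives 588 − 57×6.3 = 228.9 → profitable ✗.
3 of the 6 constraints hold; not an equilibrium.

3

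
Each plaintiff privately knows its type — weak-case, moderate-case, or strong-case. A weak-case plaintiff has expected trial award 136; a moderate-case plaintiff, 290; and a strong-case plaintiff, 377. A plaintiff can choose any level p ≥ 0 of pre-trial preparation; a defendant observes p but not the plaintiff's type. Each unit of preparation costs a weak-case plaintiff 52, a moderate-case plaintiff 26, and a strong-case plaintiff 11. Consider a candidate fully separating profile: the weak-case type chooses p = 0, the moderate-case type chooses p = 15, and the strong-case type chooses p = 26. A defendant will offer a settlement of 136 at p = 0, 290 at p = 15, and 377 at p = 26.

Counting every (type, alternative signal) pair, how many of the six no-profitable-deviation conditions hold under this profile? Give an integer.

3

Moderate-case (own payoff 290 − 26×15 = -100): to p=0 gives 136 → profitable ✗; to p=26 gives 377 − 26×26 = -299 → no gain ✓.
Strong-case (own payoff 377 − 11×26 = 91): to p=0 gives 136 → profitable ✗; to p=15 gives 290 − 11×15 = 125 → profitable ✗.
Weak-case (own payoff 136): to p=15 gives 290 − 52×15 = -490 → no gain ✓; to p=26 gives 377 − 52×26 = -975 → no gain ✓.
3 of the 6 constraints hold; not an equilibrium.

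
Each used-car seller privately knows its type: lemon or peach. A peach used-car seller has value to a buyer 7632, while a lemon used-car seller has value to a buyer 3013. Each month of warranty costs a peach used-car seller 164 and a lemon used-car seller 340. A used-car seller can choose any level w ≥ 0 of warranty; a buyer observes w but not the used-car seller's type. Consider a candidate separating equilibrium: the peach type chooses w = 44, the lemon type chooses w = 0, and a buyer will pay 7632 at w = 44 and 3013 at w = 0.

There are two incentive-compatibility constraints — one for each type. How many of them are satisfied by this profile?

Peach type: signal → 7632 − 164 × 44 = 416; deviate to 0 → 3013. IC fails (416 < 3013).
Lemon type: stay at 0 → 3013; mimic → 7632 − 340 × 44 = -7328. IC holds (3013 ≥ -7328).
1 of 2 constraints hold, so this profile is not an equilibrium.

1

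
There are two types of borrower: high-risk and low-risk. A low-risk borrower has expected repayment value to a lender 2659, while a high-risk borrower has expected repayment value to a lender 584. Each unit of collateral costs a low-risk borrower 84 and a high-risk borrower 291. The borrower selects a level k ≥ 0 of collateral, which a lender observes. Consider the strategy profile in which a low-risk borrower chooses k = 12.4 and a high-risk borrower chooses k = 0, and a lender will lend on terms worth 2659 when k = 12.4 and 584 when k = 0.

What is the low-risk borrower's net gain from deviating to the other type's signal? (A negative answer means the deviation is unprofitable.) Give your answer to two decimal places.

-1033.40

Playing k = 12.4 the low-risk borrower receives 2659 − 84 × 12.4 = 1617.4.
Deviating to k = 0 yields 584 instead.
Gain from deviating: 584 − 1617.4 = -1033.40.
The gain is negative, so the low-risk type's incentive-compatibility constraint is satisfied.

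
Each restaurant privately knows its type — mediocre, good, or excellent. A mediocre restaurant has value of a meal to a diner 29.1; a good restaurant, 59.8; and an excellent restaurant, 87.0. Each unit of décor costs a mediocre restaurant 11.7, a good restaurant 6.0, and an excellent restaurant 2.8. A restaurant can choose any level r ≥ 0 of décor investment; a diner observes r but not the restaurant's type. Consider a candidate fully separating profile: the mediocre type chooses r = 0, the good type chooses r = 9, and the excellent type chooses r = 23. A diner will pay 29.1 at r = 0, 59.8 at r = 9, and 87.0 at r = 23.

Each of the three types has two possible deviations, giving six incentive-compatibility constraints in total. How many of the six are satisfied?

3

Excellent (own payoff 87.0 − 2.8×23 = 22.6): to r=0 gives 29.1 → profitable ✗; to r=9 gives 59.8 − 2.8×9 = 34.6 → profitable ✗.
Mediocre (own payoff 29.1): to r=9 gives 59.8 − 11.7×9 = -45.5 → no gain ✓; to r=23 gives 87.0 − 11.7×23 = -182.1 → no gain ✓.
Good (own payoff 59.8 − 6.0×9 = 5.8): to r=0 gives 29.1 → profitable ✗; to r=23 gives 87.0 − 6.0×23 = -51 → no gain ✓.
3 of the 6 constraints hold; not an equilibrium.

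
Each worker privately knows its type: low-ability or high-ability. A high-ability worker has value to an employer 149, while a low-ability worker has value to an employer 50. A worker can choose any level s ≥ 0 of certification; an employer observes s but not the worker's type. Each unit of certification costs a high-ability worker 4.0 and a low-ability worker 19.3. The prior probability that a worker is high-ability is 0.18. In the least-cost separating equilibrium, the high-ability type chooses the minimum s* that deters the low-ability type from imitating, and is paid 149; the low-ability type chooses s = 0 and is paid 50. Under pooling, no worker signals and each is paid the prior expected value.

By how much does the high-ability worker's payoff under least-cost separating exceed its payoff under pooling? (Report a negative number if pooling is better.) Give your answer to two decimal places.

60.66

Least-cost separating signal: s* solves 50 = 149 − 19.3·s*, so s* = (149 − 50)/19.3 ≈ 5.1295.
High-ability type's separating payoff: 149 − 4.0 × s* = 149 − 4.0 × (149 − 50)/19.3 = 149 − 396/19.3 ≈ 128.4819.
Pooling payoff: 0.18 × 149 + 0.82 × 50 = 67.82.
Difference: 128.4819 − 67.82 = 60.6619, i.e. 60.66 to two decimal places.
The high-ability type prefers to separate.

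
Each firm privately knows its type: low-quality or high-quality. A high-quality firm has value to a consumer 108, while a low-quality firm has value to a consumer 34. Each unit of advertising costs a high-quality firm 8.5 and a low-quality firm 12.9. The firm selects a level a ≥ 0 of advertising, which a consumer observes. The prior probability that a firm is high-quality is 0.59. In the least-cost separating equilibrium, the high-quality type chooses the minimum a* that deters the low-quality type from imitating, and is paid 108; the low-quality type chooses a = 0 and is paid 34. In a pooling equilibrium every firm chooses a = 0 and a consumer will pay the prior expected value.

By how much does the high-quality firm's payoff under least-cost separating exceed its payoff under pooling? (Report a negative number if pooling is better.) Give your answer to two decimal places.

Least-cost separating signal: a* solves 34 = 108 − 12.9·a*, so a* = (108 − 34)/12.9 ≈ 5.7364.
High-quality type's separating payoff: 108 − 8.5 × a* = 108 − 8.5 × (108 − 34)/12.9 = 108 − 629/12.9 ≈ 59.2403.
Pooling payoff: 0.59 × 108 + 0.41 × 34 = 77.66.
Difference: 59.2403 − 77.66 = -18.4197, i.e. -18.42 to two decimal places.
The high-quality type would prefer the pooling outcome.

-18.42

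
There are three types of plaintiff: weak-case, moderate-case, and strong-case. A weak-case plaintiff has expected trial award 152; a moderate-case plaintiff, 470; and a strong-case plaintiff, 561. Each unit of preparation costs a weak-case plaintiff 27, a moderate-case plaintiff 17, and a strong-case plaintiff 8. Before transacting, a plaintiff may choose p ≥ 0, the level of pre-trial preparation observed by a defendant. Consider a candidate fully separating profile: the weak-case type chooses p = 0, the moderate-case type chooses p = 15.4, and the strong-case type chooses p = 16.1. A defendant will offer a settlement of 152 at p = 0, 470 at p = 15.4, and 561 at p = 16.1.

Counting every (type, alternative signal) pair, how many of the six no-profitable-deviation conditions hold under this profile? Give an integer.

Strong-case (own payoff 561 − 8×16.1 = 432.2): to p=0 gives 152 → no gain ✓; to p=15.4 gives 470 − 8×15.4 = 346.8 → no gain ✓.
Moderate-case (own payoff 470 − 17×15.4 = 208.2): to p=0 gives 152 → no gain ✓; to p=16.1 gives 561 − 17×16.1 = 287.3 → profitable ✗.
Weak-case (own payoff 152): to p=15.4 gives 470 − 27×15.4 = 54.2 → no gain ✓; to p=16.1 gives 561 − 27×16.1 = 126.3 → no gain ✓.
5 of the 6 constraints hold; not an equilibrium.

5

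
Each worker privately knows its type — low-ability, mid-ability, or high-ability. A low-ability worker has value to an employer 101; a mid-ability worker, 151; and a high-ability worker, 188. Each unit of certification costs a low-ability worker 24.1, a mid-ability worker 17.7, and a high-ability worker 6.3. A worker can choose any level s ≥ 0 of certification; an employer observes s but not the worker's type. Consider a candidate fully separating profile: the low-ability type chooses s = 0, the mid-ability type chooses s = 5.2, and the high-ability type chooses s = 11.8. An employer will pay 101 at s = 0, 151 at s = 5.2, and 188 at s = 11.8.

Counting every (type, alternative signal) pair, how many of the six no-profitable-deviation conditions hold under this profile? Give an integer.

4

Mid-ability (own payoff 151 − 17.7×5.2 = 58.96): to s=0 gives 101 → profitable ✗; to s=11.8 gives 188 − 17.7×11.8 = -20.86 → no gain ✓.
Low-ability (own payoff 101): to s=5.2 gives 151 − 24.1×5.2 = 25.68 → no gain ✓; to s=11.8 gives 188 − 24.1×11.8 = -96.38 → no gain ✓.
High-ability (own payoff 188 − 6.3×11.8 = 113.66): to s=0 gives 101 → no gain ✓; to s=5.2 gives 151 − 6.3×5.2 = 118.24 → profitable ✗.
4 of the 6 constraints hold; not an equilibrium.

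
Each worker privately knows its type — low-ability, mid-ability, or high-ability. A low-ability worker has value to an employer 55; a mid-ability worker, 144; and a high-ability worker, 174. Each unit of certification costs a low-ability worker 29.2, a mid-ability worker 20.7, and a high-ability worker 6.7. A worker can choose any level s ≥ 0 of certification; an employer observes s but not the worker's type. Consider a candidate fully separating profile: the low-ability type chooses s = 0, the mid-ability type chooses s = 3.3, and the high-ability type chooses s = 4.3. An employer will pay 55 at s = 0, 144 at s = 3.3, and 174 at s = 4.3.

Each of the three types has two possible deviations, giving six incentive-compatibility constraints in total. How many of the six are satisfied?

5

High-ability (own payoff 174 − 6.7×4.3 = 145.19): to s=0 gives 55 → no gain ✓; to s=3.3 gives 144 − 6.7×3.3 = 121.89 → no gain ✓.
Low-ability (own payoff 55): to s=3.3 gives 144 − 29.2×3.3 = 47.64 → no gain ✓; to s=4.3 gives 174 − 29.2×4.3 = 48.44 → no gain ✓.
Mid-ability (own payoff 144 − 20.7×3.3 = 75.69): to s=0 gives 55 → no gain ✓; to s=4.3 gives 174 − 20.7×4.3 = 84.99 → profitable ✗.
5 of the 6 constraints hold; not an equilibrium.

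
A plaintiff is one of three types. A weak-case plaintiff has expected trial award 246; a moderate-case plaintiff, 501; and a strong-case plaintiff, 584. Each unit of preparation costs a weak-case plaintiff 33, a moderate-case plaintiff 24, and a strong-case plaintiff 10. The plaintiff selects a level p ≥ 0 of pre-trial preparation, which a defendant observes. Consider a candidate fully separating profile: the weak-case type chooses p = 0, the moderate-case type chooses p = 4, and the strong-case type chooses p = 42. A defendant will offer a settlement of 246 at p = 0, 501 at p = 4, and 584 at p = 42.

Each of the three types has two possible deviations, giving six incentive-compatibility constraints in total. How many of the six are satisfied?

Strong-case (own payoff 584 − 10×42 = 164): to p=0 gives 246 → profitable ✗; to p=4 gives 501 − 10×4 = 461 → profitable ✗.
Moderate-case (own payoff 501 − 24×4 = 405): to p=0 gives 246 → no gain ✓; to p=42 gives 584 − 24×42 = -424 → no gain ✓.
Weak-case (own payoff 246): to p=4 gives 501 − 33×4 = 369 → profitable ✗; to p=42 gives 584 − 33×42 = -802 → no gain ✓.
3 of the 6 constraints hold; not an equilibrium.

3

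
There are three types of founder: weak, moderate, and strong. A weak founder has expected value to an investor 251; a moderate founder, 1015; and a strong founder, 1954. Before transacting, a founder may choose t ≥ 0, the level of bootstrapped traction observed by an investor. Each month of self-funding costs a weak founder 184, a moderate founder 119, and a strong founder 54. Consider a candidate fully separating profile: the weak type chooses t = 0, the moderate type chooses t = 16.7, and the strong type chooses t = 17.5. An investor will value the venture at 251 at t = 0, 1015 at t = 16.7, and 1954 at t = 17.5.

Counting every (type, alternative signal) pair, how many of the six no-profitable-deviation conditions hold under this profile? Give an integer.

4

Weak (own payoff 251): to t=16.7 gives 1015 − 184×16.7 = -2057.8 → no gain ✓; to t=17.5 gives 1954 − 184×17.5 = -1266 → no gain ✓.
Strong (own payoff 1954 − 54×17.5 = 1009): to t=0 gives 251 → no gain ✓; to t=16.7 gives 1015 − 54×16.7 = 113.2 → no gain ✓.
Moderate (own payoff 1015 − 119×16.7 = -972.3): to t=0 gives 251 → profitable ✗; to t=17.5 gives 1954 − 119×17.5 = -128.5 → profitable ✗.
4 of the 6 constraints hold; not an equilibrium.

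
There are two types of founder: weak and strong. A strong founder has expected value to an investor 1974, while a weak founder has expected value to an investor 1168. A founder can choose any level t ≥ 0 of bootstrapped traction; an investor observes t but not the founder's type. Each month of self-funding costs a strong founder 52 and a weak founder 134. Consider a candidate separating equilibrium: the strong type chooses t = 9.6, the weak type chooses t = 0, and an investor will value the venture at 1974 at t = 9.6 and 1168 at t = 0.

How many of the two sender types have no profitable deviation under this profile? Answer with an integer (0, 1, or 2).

2

Weak type: stay at 0 → 1168; mimic → 1974 − 134 × 9.6 = 687.6. IC holds (1168 ≥ 687.6).
Strong type: signal → 1974 − 52 × 9.6 = 1474.8; deviate to 0 → 1168. IC holds (1474.8 ≥ 1168).
2 of 2 constraints hold, so this is a separating equilibrium.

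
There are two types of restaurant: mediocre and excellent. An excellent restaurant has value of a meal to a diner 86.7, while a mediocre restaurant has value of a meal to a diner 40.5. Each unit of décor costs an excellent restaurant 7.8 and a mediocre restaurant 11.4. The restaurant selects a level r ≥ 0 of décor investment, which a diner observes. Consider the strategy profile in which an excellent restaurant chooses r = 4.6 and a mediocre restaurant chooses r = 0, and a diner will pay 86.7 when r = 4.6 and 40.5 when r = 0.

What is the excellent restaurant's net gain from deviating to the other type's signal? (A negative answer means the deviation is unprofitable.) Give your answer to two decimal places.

-10.32

Playing r = 4.6 the excellent restaurant receives 86.7 − 7.8 × 4.6 = 50.82.
Deviating to r = 0 yields 40.5 instead.
Gain from deviating: 40.5 − 50.82 = -10.32.
The gain is negative, so the excellent type's incentive-compatibility constraint is satisfied.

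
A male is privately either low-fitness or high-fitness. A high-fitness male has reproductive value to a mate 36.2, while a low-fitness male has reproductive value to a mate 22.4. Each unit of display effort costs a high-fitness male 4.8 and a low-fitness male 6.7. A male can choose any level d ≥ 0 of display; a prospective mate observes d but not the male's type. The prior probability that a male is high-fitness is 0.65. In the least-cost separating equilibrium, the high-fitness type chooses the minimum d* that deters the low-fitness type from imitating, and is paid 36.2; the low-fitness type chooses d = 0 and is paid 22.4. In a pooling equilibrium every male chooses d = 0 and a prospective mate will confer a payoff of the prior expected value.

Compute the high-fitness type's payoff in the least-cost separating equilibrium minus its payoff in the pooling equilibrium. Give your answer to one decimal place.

Least-cost separating signal: d* solves 22.4 = 36.2 − 6.7·d*, so d* = (36.2 − 22.4)/6.7 ≈ 2.0597.
High-fitness type's separating payoff: 36.2 − 4.8 × d* = 36.2 − 4.8 × (36.2 − 22.4)/6.7 = 36.2 − 66.24/6.7 ≈ 26.313.
Pooling payoff: 0.65 × 36.2 + 0.35 × 22.4 = 31.37.
Difference: 26.313 − 31.37 = -5.057, i.e. -5.1 to one decimal place.
The high-fitness type would prefer the pooling outcome.

-5.1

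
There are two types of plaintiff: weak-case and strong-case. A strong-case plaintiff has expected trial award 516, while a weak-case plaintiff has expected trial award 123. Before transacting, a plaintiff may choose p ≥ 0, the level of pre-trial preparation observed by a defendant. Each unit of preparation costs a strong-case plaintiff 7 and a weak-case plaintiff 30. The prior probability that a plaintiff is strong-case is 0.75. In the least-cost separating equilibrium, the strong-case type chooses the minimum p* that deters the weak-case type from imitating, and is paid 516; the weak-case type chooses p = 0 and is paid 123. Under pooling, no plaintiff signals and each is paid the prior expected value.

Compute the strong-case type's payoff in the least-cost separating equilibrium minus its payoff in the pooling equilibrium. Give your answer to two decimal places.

6.55

Least-cost separating signal: p* solves 123 = 516 − 30·p*, so p* = (516 − 123)/30 = 13.1.
Strong-case type's separating payoff: 516 − 7 × p* = 516 − 7 × (516 − 123)/30 = 516 − 2751/30 = 424.3.
Pooling payoff: 0.75 × 516 + 0.25 × 123 = 417.75.
Difference: 424.3 − 417.75 = 6.55.
The strong-case type prefers to separate.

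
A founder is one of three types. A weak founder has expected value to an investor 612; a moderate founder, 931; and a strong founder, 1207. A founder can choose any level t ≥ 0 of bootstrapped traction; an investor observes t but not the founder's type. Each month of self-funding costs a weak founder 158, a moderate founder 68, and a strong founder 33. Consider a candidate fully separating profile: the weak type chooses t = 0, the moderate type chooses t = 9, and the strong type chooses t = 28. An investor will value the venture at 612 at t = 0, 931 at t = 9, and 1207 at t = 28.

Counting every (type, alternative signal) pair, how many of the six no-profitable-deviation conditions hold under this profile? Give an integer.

Strong (own payoff 1207 − 33×28 = 283): to t=0 gives 612 → profitable ✗; to t=9 gives 931 − 33×9 = 634 → profitable ✗.
Moderate (own payoff 931 − 68×9 = 319): to t=0 gives 612 → profitable ✗; to t=28 gives 1207 − 68×28 = -697 → no gain ✓.
Weak (own payoff 612): to t=9 gives 931 − 158×9 = -491 → no gain ✓; to t=28 gives 1207 − 158×28 = -3217 → no gain ✓.
3 of the 6 constraints hold; not an equilibrium.

3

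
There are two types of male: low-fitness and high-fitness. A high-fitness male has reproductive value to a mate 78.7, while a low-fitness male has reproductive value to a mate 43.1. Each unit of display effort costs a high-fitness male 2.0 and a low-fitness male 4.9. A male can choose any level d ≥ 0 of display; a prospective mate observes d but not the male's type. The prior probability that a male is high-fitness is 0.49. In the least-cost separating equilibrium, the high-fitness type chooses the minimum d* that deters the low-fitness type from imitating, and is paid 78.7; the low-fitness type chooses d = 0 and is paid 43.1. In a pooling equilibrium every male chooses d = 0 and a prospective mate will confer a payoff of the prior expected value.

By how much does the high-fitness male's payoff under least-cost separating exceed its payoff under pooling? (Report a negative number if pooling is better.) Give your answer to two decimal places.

Least-cost separating signal: d* solves 43.1 = 78.7 − 4.9·d*, so d* = (78.7 − 43.1)/4.9 ≈ 7.2653.
High-fitness type's separating payoff: 78.7 − 2.0 × d* = 78.7 − 2.0 × (78.7 − 43.1)/4.9 = 78.7 − 71.2/4.9 ≈ 64.1694.
Pooling payoff: 0.49 × 78.7 + 0.51 × 43.1 = 60.544.
Difference: 64.1694 − 60.544 = 3.6254, i.e. 3.63 to two decimal places.
The high-fitness type prefers to separate.

3.63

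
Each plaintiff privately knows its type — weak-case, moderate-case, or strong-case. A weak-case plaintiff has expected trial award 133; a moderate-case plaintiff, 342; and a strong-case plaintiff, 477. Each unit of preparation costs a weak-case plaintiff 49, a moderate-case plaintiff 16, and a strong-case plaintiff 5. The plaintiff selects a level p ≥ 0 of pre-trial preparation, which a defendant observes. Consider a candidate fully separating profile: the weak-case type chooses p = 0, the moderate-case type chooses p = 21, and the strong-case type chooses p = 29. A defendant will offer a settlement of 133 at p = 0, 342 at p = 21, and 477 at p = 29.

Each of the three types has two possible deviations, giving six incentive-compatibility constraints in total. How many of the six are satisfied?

Strong-case (own payoff 477 − 5×29 = 332): to p=0 gives 133 → no gain ✓; to p=21 gives 342 − 5×21 = 237 → no gain ✓.
Moderate-case (own payoff 342 − 16×21 = 6): to p=0 gives 133 → profitable ✗; to p=29 gives 477 − 16×29 = 13 → profitable ✗.
Weak-case (own payoff 133): to p=21 gives 342 − 49×21 = -687 → no gain ✓; to p=29 gives 477 − 49×29 = -944 → no gain ✓.
4 of the 6 constraints hold; not an equilibrium.

4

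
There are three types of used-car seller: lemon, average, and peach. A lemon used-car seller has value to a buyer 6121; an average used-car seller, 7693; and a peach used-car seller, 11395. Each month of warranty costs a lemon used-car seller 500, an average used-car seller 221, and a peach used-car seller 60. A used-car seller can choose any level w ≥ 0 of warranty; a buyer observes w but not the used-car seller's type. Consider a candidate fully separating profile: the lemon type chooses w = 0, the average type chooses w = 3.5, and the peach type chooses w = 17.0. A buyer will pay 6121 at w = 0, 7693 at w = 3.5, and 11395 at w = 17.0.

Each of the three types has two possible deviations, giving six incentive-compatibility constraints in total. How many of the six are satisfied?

Average (own payoff 7693 − 221×3.5 = 6919.5): to w=0 gives 6121 → no gain ✓; to w=17.0 gives 11395 − 221×17.0 = 7638 → profitable ✗.
Peach (own payoff 11395 − 60×17.0 = 10375): to w=0 gives 6121 → no gain ✓; to w=3.5 gives 7693 − 60×3.5 = 7483 → no gain ✓.
Lemon (own payoff 6121): to w=3.5 gives 7693 − 500×3.5 = 5943 → no gain ✓; to w=17.0 gives 11395 − 500×17.0 = 2895 → no gain ✓.
5 of the 6 constraints hold; not an equilibrium.

5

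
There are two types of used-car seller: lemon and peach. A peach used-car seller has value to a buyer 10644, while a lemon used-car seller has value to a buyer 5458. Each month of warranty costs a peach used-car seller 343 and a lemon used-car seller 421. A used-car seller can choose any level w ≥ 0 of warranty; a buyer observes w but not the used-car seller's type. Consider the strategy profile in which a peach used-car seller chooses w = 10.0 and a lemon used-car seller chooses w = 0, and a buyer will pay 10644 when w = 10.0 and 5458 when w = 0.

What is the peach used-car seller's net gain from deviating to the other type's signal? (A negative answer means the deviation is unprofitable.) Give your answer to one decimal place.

-1756.0

Playing w = 10.0 the peach used-car seller receives 10644 − 343 × 10.0 = 7214.
Deviating to w = 0 yields 5458 instead.
Gain from deviating: 5458 − 7214 = -1756.0.
The gain is negative, so the peach type's incentive-compatibility constraint is satisfied.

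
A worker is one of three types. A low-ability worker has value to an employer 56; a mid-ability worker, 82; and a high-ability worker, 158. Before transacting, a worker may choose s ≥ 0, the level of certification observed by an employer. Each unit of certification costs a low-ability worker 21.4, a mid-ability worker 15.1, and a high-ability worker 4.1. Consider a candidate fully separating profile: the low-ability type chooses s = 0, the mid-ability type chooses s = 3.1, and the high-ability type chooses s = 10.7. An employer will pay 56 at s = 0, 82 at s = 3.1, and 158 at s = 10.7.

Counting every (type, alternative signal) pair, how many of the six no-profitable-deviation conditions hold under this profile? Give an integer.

Low-ability (own payoff 56): to s=3.1 gives 82 − 21.4×3.1 = 15.66 → no gain ✓; to s=10.7 gives 158 − 21.4×10.7 = -70.98 → no gain ✓.
High-ability (own payoff 158 − 4.1×10.7 = 114.13): to s=0 gives 56 → no gain ✓; to s=3.1 gives 82 − 4.1×3.1 = 69.29 → no gain ✓.
Mid-ability (own payoff 82 − 15.1×3.1 = 35.19): to s=0 gives 56 → profitable ✗; to s=10.7 gives 158 − 15.1×10.7 = -3.57 → no gain ✓.
5 of the 6 constraints hold; not an equilibrium.

5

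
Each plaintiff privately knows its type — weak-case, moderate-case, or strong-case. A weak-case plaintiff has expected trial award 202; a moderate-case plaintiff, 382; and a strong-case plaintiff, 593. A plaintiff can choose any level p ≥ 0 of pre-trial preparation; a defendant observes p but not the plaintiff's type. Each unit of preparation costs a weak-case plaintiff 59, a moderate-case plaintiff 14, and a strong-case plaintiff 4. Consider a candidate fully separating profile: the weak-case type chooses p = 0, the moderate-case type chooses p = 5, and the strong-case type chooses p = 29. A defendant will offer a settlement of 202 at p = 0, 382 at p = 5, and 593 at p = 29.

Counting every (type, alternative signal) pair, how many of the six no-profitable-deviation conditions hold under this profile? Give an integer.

Moderate-case (own payoff 382 − 14×5 = 312): to p=0 gives 202 → no gain ✓; to p=29 gives 593 − 14×29 = 187 → no gain ✓.
Strong-case (own payoff 593 − 4×29 = 477): to p=0 gives 202 → no gain ✓; to p=5 gives 382 − 4×5 = 362 → no gain ✓.
Weak-case (own payoff 202): to p=5 gives 382 − 59×5 = 87 → no gain ✓; to p=29 gives 593 − 59×29 = -1118 → no gain ✓.
6 of the 6 constraints hold; this profile is a separating equilibrium.

6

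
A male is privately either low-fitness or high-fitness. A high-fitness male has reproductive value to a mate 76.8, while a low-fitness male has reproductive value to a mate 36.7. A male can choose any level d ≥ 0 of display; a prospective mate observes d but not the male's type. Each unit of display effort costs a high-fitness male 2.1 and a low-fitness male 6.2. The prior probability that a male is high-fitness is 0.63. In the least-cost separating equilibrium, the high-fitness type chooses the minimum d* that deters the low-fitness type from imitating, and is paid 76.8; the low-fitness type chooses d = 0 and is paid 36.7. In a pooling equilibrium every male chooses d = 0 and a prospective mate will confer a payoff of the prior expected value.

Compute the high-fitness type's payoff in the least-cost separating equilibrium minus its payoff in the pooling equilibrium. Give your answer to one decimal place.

Least-cost separating signal: d* solves 36.7 = 76.8 − 6.2·d*, so d* = (76.8 − 36.7)/6.2 ≈ 6.4677.
High-fitness type's separating payoff: 76.8 − 2.1 × d* = 76.8 − 2.1 × (76.8 − 36.7)/6.2 = 76.8 − 84.21/6.2 ≈ 63.218.
Pooling payoff: 0.63 × 76.8 + 0.37 × 36.7 = 61.963.
Difference: 63.218 − 61.963 = 1.255, i.e. 1.3 to one decimal place.
The high-fitness type prefers to separate.

1.3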